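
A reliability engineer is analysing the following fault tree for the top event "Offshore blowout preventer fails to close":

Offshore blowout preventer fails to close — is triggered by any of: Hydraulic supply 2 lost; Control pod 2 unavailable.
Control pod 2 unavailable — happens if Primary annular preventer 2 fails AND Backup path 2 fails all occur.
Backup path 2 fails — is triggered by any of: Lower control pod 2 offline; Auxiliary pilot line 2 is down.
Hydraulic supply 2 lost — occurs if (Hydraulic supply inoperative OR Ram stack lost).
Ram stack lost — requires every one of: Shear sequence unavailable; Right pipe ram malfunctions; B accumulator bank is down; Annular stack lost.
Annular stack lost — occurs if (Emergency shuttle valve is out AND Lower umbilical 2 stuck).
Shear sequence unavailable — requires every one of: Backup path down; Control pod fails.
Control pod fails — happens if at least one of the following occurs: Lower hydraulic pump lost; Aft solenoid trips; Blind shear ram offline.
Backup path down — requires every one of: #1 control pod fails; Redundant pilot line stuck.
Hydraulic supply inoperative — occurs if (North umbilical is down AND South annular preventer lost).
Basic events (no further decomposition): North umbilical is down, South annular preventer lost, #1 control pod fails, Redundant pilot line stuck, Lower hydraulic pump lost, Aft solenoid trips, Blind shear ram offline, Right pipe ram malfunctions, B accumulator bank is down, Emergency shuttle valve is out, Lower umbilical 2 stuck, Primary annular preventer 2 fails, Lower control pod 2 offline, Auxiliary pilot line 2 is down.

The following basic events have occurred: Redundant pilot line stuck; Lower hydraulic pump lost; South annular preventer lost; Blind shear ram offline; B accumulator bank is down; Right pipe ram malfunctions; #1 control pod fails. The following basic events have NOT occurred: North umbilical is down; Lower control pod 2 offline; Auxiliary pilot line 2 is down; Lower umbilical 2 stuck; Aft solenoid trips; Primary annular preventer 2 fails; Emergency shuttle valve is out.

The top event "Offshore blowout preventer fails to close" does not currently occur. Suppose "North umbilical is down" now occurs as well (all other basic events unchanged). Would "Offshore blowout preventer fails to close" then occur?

Counterfactual: set "North umbilical is down" to occurred.
Hydraulic supply inoperative [AND]: North umbilical is down=occurs, South annular preventer lost=occurs → all inputs occur → occurs.
Backup path down [AND]: #1 control pod fails=occurs, Redundant pilot line stuck=occurs → all inputs occur → occurs.
Control pod fails [OR]: Lower hydraulic pump lost=occurs, Aft solenoid trips=not, Blind shear ram offline=occurs → at least one input occurs → occurs.
Shear sequence unavailable [AND]: Backup path down=occurs, Control pod fails=occurs → all inputs occur → occurs.
Annular stack lost [AND]: Emergency shuttle valve is out=not, Lower umbilical 2 stuck=not → not all inputs occur → does not occur.
Ram stack lost [AND]: Shear sequence unavailable=occurs, Right pipe ram malfunctions=occurs, B accumulator bank is down=occurs, Annular stack lost=not → not all inputs occur → does not occur.
Hydraulic supply 2 lost [OR]: Hydraulic supply inoperative=occurs, Ram stack lost=not → at least one input occurs → occurs.
Backup path 2 fails [OR]: Lower control pod 2 offline=not, Auxiliary pilot line 2 is down=not → no input occurs → does not occur.
Control pod 2 unavailable [AND]: Primary annular preventer 2 fails=not, Backup path 2 fails=not → not all inputs occur → does not occur.
Offshore blowout preventer fails to close [OR]: Hydraulic supply 2 lost=occurs, Control pod 2 unavailable=not → at least one input occurs → occurs.

Yes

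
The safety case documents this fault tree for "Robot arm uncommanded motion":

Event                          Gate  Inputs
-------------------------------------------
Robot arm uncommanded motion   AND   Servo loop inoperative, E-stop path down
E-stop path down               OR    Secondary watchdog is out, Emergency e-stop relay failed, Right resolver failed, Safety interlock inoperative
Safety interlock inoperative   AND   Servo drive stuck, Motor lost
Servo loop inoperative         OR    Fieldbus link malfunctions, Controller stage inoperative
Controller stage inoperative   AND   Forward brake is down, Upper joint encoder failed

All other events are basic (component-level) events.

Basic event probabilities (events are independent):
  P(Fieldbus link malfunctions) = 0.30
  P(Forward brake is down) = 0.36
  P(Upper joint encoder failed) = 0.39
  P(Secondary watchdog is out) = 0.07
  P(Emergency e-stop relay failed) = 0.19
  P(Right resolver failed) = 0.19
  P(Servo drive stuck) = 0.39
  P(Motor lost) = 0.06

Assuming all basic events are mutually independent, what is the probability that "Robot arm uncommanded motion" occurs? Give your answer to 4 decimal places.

0.1609

P(Controller stage inoperative) [AND] = 0.36 × 0.39 = 0.140400
P(Servo loop inoperative) [OR] = 1 − (1−0.30) × (1−0.140400) = 0.398280
P(Safety interlock inoperative) [AND] = 0.39 × 0.06 = 0.023400
P(E-stop path down) [OR] = 1 − (1−0.07) × (1−0.19) × (1−0.19) × (1−0.023400) = 0.404105
P(Robot arm uncommanded motion) [AND] = 0.398280 × 0.404105 = 0.160947
Rounded to 4 decimal places: P(Robot arm uncommanded motion) ≈ 0.1609.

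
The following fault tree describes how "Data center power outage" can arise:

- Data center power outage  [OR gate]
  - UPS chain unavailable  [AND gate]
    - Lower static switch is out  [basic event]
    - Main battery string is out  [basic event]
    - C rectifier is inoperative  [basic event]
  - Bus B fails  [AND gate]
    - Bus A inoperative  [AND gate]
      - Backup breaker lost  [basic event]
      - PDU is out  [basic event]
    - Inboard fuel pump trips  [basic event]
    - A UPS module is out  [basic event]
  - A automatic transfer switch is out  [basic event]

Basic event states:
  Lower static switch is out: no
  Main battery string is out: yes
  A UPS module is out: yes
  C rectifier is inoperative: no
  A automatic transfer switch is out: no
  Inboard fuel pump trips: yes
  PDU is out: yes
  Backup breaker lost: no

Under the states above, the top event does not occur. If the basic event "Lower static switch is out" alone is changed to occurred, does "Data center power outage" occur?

No

Counterfactual: set "Lower static switch is out" to occurred.
UPS chain unavailable [AND]: Lower static switch is out=occurs, Main battery string is out=occurs, C rectifier is inoperative=not → not all inputs occur → does not occur.
Bus A inoperative [AND]: Backup breaker lost=not, PDU is out=occurs → not all inputs occur → does not occur.
Bus B fails [AND]: Bus A inoperative=not, Inboard fuel pump trips=occurs, A UPS module is out=occurs → not all inputs occur → does not occur.
Data center power outage [OR]: UPS chain unavailable=not, Bus B fails=not, A automatic transfer switch is out=not → no input occurs → does not occur.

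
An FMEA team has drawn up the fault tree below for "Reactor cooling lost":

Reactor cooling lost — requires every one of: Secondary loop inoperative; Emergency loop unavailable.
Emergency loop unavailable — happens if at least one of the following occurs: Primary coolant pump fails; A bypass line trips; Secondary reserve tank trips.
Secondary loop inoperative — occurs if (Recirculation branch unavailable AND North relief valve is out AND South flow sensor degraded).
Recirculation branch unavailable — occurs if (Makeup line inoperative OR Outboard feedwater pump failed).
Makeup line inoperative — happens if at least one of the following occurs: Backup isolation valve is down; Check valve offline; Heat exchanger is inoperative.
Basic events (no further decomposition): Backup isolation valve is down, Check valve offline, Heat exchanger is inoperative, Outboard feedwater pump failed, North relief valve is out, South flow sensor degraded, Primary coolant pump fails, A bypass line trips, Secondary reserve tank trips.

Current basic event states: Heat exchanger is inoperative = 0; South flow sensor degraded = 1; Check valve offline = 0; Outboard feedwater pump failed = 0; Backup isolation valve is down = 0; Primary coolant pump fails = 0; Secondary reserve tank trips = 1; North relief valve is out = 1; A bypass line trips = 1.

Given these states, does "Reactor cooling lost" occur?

Makeup line inoperative [OR]: Backup isolation valve is down=not, Check valve offline=not, Heat exchanger is inoperative=not → no input occurs → does not occur.
Recirculation branch unavailable [OR]: Makeup line inoperative=not, Outboard feedwater pump failed=not → no input occurs → does not occur.
Secondary loop inoperative [AND]: Recirculation branch unavailable=not, North relief valve is out=occurs, South flow sensor degraded=occurs → not all inputs occur → does not occur.
Emergency loop unavailable [OR]: Primary coolant pump fails=not, A bypass line trips=occurs, Secondary reserve tank trips=occurs → at least one input occurs → occurs.
Reactor cooling lost [AND]: Secondary loop inoperative=not, Emergency loop unavailable=occurs → not all inputs occur → does not occur.

No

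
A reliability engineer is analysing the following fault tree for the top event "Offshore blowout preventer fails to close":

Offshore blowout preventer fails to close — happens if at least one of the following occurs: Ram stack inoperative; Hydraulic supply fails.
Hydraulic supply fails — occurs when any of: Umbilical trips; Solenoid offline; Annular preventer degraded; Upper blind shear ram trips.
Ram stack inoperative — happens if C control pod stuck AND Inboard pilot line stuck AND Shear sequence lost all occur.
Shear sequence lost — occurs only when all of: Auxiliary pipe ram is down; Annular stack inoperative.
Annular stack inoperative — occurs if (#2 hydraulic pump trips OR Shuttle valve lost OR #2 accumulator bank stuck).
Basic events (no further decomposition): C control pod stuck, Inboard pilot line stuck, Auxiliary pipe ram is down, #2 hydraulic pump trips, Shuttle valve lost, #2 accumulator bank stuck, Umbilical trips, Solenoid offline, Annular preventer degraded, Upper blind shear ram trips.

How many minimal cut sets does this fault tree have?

Annular stack inoperative [OR]: union of children's cut sets → 3 cut set(s).
Shear sequence lost [AND]: one cut set from each child combined → 1 × 3 = 3 cut set(s).
Ram stack inoperative [AND]: one cut set from each child combined → 1 × 1 × 3 = 3 cut set(s).
Hydraulic supply fails [OR]: union of children's cut sets → 4 cut set(s).
Offshore blowout preventer fails to close [OR]: union of children's cut sets → 7 cut set(s).
Minimal cut sets: {#2 hydraulic pump trips, Auxiliary pipe ram is down, C control pod stuck, Inboard pilot line stuck}; {Auxiliary pipe ram is down, C control pod stuck, Inboard pilot line stuck, Shuttle valve lost}; {#2 accumulator bank stuck, Auxiliary pipe ram is down, C control pod stuck, Inboard pilot line stuck}; {Umbilical trips}; {Solenoid offline}; {Annular preventer degraded}; {Upper blind shear ram trips}.

7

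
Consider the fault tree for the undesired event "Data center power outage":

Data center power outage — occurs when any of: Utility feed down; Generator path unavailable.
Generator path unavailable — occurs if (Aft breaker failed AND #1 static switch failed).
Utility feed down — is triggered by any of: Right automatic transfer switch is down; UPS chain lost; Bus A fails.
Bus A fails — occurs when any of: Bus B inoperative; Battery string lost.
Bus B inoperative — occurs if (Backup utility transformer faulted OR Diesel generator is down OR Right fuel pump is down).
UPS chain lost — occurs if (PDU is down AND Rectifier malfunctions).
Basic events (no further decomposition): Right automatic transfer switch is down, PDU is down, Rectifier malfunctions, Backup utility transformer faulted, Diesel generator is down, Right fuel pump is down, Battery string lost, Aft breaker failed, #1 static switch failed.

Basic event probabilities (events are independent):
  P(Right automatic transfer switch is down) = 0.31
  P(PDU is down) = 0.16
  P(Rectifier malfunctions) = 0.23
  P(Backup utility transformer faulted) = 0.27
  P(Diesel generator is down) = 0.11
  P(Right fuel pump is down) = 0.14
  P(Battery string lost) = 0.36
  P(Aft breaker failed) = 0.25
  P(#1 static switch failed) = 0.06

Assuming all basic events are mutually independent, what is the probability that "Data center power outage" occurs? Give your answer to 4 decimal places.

0.7659

P(UPS chain lost) [AND] = 0.16 × 0.23 = 0.036800
P(Bus B inoperative) [OR] = 1 − (1−0.27) × (1−0.11) × (1−0.14) = 0.441258
P(Bus A fails) [OR] = 1 − (1−0.441258) × (1−0.36) = 0.642405
P(Utility feed down) [OR] = 1 − (1−0.31) × (1−0.036800) × (1−0.642405) = 0.762340
P(Generator path unavailable) [AND] = 0.25 × 0.06 = 0.015000
P(Data center power outage) [OR] = 1 − (1−0.762340) × (1−0.015000) = 0.765905
Rounded to 4 decimal places: P(Data center power outage) ≈ 0.7659.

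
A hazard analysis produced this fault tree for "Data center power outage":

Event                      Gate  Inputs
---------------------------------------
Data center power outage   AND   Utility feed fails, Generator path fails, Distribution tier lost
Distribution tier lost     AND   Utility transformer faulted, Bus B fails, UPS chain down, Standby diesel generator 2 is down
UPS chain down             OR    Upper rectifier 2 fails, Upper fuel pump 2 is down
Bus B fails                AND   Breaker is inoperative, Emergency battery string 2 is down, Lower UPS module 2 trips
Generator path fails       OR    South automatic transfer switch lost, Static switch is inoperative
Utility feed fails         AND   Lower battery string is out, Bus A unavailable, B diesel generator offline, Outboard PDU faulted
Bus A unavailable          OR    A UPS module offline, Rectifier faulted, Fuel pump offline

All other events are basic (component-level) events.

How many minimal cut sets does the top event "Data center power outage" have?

Bus A unavailable [OR]: union of children's cut sets → 3 cut set(s).
Utility feed fails [AND]: one cut set from each child combined → 1 × 3 × 1 × 1 = 3 cut set(s).
Generator path fails [OR]: union of children's cut sets → 2 cut set(s).
Bus B fails [AND]: one cut set from each child combined → 1 × 1 × 1 = 1 cut set(s).
UPS chain down [OR]: union of children's cut sets → 2 cut set(s).
Distribution tier lost [AND]: one cut set from each child combined → 1 × 1 × 2 × 1 = 2 cut set(s).
Data center power outage [AND]: one cut set from each child combined → 3 × 2 × 2 = 12 cut set(s).

12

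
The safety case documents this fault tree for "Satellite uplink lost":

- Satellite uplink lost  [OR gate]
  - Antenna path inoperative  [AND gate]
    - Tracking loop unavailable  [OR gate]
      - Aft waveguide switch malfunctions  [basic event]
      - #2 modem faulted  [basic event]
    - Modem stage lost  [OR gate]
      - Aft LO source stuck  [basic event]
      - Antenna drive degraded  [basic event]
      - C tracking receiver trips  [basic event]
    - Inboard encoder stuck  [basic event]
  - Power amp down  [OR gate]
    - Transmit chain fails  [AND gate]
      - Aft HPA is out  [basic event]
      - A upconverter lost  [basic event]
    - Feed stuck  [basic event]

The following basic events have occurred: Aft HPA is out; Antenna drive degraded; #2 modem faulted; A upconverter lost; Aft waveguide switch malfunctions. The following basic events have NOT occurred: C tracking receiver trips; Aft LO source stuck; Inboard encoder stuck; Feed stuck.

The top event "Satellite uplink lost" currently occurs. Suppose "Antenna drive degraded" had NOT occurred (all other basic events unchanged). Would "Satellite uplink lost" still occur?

Counterfactual: set "Antenna drive degraded" to not occurred.
Tracking loop unavailable [OR]: Aft waveguide switch malfunctions=occurs, #2 modem faulted=occurs → at least one input occurs → occurs.
Modem stage lost [OR]: Aft LO source stuck=not, Antenna drive degraded=not, C tracking receiver trips=not → no input occurs → does not occur.
Antenna path inoperative [AND]: Tracking loop unavailable=occurs, Modem stage lost=not, Inboard encoder stuck=not → not all inputs occur → does not occur.
Transmit chain fails [AND]: Aft HPA is out=occurs, A upconverter lost=occurs → all inputs occur → occurs.
Power amp down [OR]: Transmit chain fails=occurs, Feed stuck=not → at least one input occurs → occurs.
Satellite uplink lost [OR]: Antenna path inoperative=not, Power amp down=occurs → at least one input occurs → occurs.

Yes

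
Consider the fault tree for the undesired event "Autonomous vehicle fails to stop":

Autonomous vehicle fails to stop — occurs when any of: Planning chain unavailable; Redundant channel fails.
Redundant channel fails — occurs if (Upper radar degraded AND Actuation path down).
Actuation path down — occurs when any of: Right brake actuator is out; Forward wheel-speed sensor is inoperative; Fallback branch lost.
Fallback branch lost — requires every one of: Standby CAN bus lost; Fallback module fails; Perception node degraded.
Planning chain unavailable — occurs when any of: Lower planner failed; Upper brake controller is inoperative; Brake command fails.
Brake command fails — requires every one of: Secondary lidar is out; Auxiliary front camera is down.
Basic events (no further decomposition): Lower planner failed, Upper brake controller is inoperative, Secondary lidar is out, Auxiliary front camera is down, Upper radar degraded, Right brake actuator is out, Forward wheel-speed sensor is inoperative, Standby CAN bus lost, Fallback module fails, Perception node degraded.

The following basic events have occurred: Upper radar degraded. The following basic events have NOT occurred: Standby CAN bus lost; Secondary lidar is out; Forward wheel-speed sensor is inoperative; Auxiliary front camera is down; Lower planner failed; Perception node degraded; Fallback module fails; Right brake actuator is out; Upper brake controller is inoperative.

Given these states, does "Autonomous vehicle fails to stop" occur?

Brake command fails [AND]: Secondary lidar is out=not, Auxiliary front camera is down=not → not all inputs occur → does not occur.
Planning chain unavailable [OR]: Lower planner failed=not, Upper brake controller is inoperative=not, Brake command fails=not → no input occurs → does not occur.
Fallback branch lost [AND]: Standby CAN bus lost=not, Fallback module fails=not, Perception node degraded=not → not all inputs occur → does not occur.
Actuation path down [OR]: Right brake actuator is out=not, Forward wheel-speed sensor is inoperative=not, Fallback branch lost=not → no input occurs → does not occur.
Redundant channel fails [AND]: Upper radar degraded=occurs, Actuation path down=not → not all inputs occur → does not occur.
Autonomous vehicle fails to stop [OR]: Planning chain unavailable=not, Redundant channel fails=not → no input occurs → does not occur.

No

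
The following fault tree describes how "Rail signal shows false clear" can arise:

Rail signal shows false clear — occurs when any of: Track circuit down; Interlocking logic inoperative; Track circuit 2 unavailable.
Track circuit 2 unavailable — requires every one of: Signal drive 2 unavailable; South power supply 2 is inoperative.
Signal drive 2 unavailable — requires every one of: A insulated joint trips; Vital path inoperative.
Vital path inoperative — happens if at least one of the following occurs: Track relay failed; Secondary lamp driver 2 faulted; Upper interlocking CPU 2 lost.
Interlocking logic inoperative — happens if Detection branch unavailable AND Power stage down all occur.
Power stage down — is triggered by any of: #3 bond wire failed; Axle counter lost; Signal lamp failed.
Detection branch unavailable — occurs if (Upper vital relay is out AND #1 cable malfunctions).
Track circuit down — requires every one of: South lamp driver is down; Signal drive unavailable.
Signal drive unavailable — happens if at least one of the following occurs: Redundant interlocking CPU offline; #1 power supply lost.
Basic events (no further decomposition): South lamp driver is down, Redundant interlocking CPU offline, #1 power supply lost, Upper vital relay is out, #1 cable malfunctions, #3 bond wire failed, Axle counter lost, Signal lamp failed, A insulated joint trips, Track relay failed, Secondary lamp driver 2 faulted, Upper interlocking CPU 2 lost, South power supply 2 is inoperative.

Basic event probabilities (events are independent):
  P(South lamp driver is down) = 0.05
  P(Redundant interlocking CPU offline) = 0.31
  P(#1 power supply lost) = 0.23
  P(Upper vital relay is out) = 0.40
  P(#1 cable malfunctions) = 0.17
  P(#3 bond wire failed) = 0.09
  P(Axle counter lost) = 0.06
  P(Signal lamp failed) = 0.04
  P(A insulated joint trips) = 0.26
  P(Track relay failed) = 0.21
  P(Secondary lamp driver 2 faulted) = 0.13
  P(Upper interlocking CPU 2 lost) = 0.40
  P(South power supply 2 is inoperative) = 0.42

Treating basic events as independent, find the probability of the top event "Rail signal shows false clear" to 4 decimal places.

0.0972

P(Signal drive unavailable) [OR] = 1 − (1−0.31) × (1−0.23) = 0.468700
P(Track circuit down) [AND] = 0.05 × 0.468700 = 0.023435
P(Detection branch unavailable) [AND] = 0.40 × 0.17 = 0.068000
P(Power stage down) [OR] = 1 − (1−0.09) × (1−0.06) × (1−0.04) = 0.178816
P(Interlocking logic inoperative) [AND] = 0.068000 × 0.178816 = 0.012159
P(Vital path inoperative) [OR] = 1 − (1−0.21) × (1−0.13) × (1−0.40) = 0.587620
P(Signal drive 2 unavailable) [AND] = 0.26 × 0.587620 = 0.152781
P(Track circuit 2 unavailable) [AND] = 0.152781 × 0.42 = 0.064168
P(Rail signal shows false clear) [OR] = 1 − (1−0.023435) × (1−0.012159) × (1−0.064168) = 0.097211
Rounded to 4 decimal places: P(Rail signal shows false clear) ≈ 0.0972.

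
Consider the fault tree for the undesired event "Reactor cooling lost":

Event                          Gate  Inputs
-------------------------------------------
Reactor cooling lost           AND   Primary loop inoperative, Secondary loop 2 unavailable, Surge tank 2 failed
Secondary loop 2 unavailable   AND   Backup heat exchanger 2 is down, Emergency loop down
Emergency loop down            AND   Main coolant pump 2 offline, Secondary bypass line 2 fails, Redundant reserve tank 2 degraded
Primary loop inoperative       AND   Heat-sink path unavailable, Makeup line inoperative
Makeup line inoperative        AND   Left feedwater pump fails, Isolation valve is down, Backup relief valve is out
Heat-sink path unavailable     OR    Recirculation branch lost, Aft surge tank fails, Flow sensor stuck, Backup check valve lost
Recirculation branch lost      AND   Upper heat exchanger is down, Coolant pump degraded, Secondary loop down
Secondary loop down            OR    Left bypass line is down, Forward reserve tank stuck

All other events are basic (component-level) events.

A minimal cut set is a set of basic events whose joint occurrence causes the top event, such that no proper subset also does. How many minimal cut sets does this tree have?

5

Secondary loop down [OR]: union of children's cut sets → 2 cut set(s).
Recirculation branch lost [AND]: one cut set from each child combined → 1 × 1 × 2 = 2 cut set(s).
Heat-sink path unavailable [OR]: union of children's cut sets → 5 cut set(s).
Makeup line inoperative [AND]: one cut set from each child combined → 1 × 1 × 1 = 1 cut set(s).
Primary loop inoperative [AND]: one cut set from each child combined → 5 × 1 = 5 cut set(s).
Emergency loop down [AND]: one cut set from each child combined → 1 × 1 × 1 = 1 cut set(s).
Secondary loop 2 unavailable [AND]: one cut set from each child combined → 1 × 1 = 1 cut set(s).
Reactor cooling lost [AND]: one cut set from each child combined → 5 × 1 × 1 = 5 cut set(s).
Minimal cut sets: {Backup heat exchanger 2 is down, Backup relief valve is out, Coolant pump degraded, Isolation valve is down, Left bypass line is down, Left feedwater pump fails, Main coolant pump 2 offline, Redundant reserve tank 2 degraded, Secondary bypass line 2 fails, Surge tank 2 failed, Upper heat exchanger is down}; {Backup heat exchanger 2 is down, Backup relief valve is out, Coolant pump degraded, Forward reserve tank stuck, Isolation valve is down, Left feedwater pump fails, Main coolant pump 2 offline, Redundant reserve tank 2 degraded, Secondary bypass line 2 fails, Surge tank 2 failed, Upper heat exchanger is down}; {Aft surge tank fails, Backup heat exchanger 2 is down, Backup relief valve is out, Isolation valve is down, Left feedwater pump fails, Main coolant pump 2 offline, Redundant reserve tank 2 degraded, Secondary bypass line 2 fails, Surge tank 2 failed}; {Backup heat exchanger 2 is down, Backup relief valve is out, Flow sensor stuck, Isolation valve is down, Left feedwater pump fails, Main coolant pump 2 offline, Redundant reserve tank 2 degraded, Secondary bypass line 2 fails, Surge tank 2 failed}; {Backup check valve lost, Backup heat exchanger 2 is down, Backup relief valve is out, Isolation valve is down, Left feedwater pump fails, Main coolant pump 2 offline, Redundant reserve tank 2 degraded, Secondary bypass line 2 fails, Surge tank 2 failed}.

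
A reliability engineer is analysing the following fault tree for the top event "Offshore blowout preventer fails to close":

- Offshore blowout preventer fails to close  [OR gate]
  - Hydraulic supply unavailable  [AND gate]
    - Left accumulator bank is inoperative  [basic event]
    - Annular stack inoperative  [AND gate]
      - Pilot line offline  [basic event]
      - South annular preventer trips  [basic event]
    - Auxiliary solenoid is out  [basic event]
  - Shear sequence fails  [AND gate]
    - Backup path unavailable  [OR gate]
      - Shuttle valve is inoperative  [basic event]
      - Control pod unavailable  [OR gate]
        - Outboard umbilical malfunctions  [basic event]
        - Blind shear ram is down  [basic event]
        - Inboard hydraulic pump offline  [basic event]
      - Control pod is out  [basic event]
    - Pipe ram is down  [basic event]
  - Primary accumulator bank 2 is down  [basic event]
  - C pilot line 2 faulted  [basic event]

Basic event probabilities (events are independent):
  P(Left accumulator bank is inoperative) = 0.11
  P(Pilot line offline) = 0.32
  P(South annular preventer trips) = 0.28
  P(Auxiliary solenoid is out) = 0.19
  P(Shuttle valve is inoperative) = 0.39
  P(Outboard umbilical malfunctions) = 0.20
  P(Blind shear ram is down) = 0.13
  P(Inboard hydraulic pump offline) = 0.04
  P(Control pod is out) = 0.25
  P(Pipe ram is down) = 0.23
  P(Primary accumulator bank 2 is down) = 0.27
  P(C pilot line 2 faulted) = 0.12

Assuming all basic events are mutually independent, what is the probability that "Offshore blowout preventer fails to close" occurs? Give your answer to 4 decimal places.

P(Annular stack inoperative) [AND] = 0.32 × 0.28 = 0.089600
P(Hydraulic supply unavailable) [AND] = 0.11 × 0.089600 × 0.19 = 0.001873
P(Control pod unavailable) [OR] = 1 − (1−0.20) × (1−0.13) × (1−0.04) = 0.331840
P(Backup path unavailable) [OR] = 1 − (1−0.39) × (1−0.331840) × (1−0.25) = 0.694317
P(Shear sequence fails) [AND] = 0.694317 × 0.23 = 0.159693
P(Offshore blowout preventer fails to close) [OR] = 1 − (1−0.001873) × (1−0.159693) × (1−0.27) × (1−0.12) = 0.461198
Rounded to 4 decimal places: P(Offshore blowout preventer fails to close) ≈ 0.4612.

0.4612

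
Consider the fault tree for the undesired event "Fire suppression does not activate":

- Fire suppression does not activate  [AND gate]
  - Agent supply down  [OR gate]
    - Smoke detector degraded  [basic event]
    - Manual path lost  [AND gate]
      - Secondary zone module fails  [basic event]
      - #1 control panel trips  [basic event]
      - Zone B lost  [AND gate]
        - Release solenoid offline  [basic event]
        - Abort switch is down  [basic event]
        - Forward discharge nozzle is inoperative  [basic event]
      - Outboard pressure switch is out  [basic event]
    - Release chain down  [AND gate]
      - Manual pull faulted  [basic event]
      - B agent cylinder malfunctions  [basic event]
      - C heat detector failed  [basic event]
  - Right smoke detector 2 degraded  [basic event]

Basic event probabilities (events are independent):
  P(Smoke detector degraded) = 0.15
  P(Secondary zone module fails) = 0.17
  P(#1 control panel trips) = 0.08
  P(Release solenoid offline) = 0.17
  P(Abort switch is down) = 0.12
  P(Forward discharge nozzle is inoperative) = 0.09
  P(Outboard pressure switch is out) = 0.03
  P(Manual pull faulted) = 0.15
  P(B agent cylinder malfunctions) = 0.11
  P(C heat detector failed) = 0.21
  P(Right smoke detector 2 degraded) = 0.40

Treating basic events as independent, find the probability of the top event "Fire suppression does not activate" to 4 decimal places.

P(Zone B lost) [AND] = 0.17 × 0.12 × 0.09 = 0.001836
P(Manual path lost) [AND] = 0.17 × 0.08 × 0.001836 × 0.03 = 0.000001
P(Release chain down) [AND] = 0.15 × 0.11 × 0.21 = 0.003465
P(Agent supply down) [OR] = 1 − (1−0.15) × (1−0.000001) × (1−0.003465) = 0.152946
P(Fire suppression does not activate) [AND] = 0.152946 × 0.40 = 0.061178
Rounded to 4 decimal places: P(Fire suppression does not activate) ≈ 0.0612.

0.0612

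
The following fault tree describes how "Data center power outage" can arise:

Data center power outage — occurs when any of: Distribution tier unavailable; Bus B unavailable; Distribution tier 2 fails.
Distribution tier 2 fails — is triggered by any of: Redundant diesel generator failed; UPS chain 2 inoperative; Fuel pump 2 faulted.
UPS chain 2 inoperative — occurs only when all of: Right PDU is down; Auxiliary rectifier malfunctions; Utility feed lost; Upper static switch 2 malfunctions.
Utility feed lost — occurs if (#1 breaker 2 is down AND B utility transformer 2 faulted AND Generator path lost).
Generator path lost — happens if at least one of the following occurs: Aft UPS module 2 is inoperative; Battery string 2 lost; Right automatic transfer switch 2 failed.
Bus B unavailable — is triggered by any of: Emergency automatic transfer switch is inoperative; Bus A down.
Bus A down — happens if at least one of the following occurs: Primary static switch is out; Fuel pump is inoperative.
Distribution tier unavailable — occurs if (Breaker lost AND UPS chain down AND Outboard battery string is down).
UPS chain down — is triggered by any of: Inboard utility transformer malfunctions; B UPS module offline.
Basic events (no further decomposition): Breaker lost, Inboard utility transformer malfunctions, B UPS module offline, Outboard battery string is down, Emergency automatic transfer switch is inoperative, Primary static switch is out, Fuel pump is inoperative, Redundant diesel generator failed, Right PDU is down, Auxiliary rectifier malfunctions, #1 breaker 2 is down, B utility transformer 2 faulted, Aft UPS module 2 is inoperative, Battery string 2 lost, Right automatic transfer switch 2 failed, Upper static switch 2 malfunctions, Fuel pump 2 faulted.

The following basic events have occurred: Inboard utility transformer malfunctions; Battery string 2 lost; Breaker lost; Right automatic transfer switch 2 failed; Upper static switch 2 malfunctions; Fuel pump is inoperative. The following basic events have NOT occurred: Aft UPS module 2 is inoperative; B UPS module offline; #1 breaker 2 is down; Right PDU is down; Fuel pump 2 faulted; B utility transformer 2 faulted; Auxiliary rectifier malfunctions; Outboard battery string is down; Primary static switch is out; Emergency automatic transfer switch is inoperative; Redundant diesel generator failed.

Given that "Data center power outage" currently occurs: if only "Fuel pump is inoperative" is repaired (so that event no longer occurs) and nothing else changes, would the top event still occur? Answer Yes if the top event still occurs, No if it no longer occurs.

No

Counterfactual: set "Fuel pump is inoperative" to not occurred.
UPS chain down [OR]: Inboard utility transformer malfunctions=occurs, B UPS module offline=not → at least one input occurs → occurs.
Distribution tier unavailable [AND]: Breaker lost=occurs, UPS chain down=occurs, Outboard battery string is down=not → not all inputs occur → does not occur.
Bus A down [OR]: Primary static switch is out=not, Fuel pump is inoperative=not → no input occurs → does not occur.
Bus B unavailable [OR]: Emergency automatic transfer switch is inoperative=not, Bus A down=not → no input occurs → does not occur.
Generator path lost [OR]: Aft UPS module 2 is inoperative=not, Battery string 2 lost=occurs, Right automatic transfer switch 2 failed=occurs → at least one input occurs → occurs.
Utility feed lost [AND]: #1 breaker 2 is down=not, B utility transformer 2 faulted=not, Generator path lost=occurs → not all inputs occur → does not occur.
UPS chain 2 inoperative [AND]: Right PDU is down=not, Auxiliary rectifier malfunctions=not, Utility feed lost=not, Upper static switch 2 malfunctions=occurs → not all inputs occur → does not occur.
Distribution tier 2 fails [OR]: Redundant diesel generator failed=not, UPS chain 2 inoperative=not, Fuel pump 2 faulted=not → no input occurs → does not occur.
Data center power outage [OR]: Distribution tier unavailable=not, Bus B unavailable=not, Distribution tier 2 fails=not → no input occurs → does not occur.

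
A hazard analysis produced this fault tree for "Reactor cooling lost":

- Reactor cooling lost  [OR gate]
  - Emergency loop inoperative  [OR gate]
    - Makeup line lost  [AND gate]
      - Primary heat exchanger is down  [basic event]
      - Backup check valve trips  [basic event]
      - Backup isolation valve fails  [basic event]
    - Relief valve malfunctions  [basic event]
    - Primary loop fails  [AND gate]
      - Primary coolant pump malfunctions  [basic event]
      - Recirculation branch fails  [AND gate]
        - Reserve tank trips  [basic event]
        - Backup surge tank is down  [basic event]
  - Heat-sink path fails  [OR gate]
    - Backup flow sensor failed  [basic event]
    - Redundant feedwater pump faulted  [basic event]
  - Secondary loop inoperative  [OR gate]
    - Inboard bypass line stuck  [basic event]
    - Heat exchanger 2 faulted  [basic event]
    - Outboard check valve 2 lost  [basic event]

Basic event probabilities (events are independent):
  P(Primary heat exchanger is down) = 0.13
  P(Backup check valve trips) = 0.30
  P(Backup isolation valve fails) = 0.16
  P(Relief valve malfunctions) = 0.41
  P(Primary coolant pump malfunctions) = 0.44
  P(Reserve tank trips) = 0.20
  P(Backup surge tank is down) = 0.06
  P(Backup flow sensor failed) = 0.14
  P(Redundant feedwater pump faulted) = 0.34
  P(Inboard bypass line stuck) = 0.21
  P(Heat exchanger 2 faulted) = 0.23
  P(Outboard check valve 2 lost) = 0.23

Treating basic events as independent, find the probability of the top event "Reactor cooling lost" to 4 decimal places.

0.8449

P(Makeup line lost) [AND] = 0.13 × 0.30 × 0.16 = 0.006240
P(Recirculation branch fails) [AND] = 0.20 × 0.06 = 0.012000
P(Primary loop fails) [AND] = 0.44 × 0.012000 = 0.005280
P(Emergency loop inoperative) [OR] = 1 − (1−0.006240) × (1−0.41) × (1−0.005280) = 0.416777
P(Heat-sink path fails) [OR] = 1 − (1−0.14) × (1−0.34) = 0.432400
P(Secondary loop inoperative) [OR] = 1 − (1−0.21) × (1−0.23) × (1−0.23) = 0.531609
P(Reactor cooling lost) [OR] = 1 − (1−0.416777) × (1−0.432400) × (1−0.531609) = 0.844945
Rounded to 4 decimal places: P(Reactor cooling lost) ≈ 0.8449.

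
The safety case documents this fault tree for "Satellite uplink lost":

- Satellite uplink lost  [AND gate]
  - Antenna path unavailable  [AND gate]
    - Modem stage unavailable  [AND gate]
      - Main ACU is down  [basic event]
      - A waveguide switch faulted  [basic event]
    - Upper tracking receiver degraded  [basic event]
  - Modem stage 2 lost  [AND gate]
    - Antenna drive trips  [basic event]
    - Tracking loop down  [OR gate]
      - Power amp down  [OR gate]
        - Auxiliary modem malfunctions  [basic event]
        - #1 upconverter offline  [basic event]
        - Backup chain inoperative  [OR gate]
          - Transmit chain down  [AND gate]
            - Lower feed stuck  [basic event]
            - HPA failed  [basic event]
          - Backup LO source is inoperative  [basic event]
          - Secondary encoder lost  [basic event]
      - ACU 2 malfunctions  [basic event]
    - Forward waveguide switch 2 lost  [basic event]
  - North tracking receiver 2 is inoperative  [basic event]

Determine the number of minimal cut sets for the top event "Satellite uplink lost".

6

Modem stage unavailable [AND]: one cut set from each child combined → 1 × 1 = 1 cut set(s).
Antenna path unavailable [AND]: one cut set from each child combined → 1 × 1 = 1 cut set(s).
Transmit chain down [AND]: one cut set from each child combined → 1 × 1 = 1 cut set(s).
Backup chain inoperative [OR]: union of children's cut sets → 3 cut set(s).
Power amp down [OR]: union of children's cut sets → 5 cut set(s).
Tracking loop down [OR]: union of children's cut sets → 6 cut set(s).
Modem stage 2 lost [AND]: one cut set from each child combined → 1 × 6 × 1 = 6 cut set(s).
Satellite uplink lost [AND]: one cut set from each child combined → 1 × 6 × 1 = 6 cut set(s).
Minimal cut sets: {A waveguide switch faulted, Antenna drive trips, Auxiliary modem malfunctions, Forward waveguide switch 2 lost, Main ACU is down, North tracking receiver 2 is inoperative, Upper tracking receiver degraded}; {#1 upconverter offline, A waveguide switch faulted, Antenna drive trips, Forward waveguide switch 2 lost, Main ACU is down, North tracking receiver 2 is inoperative, Upper tracking receiver degraded}; {A waveguide switch faulted, Antenna drive trips, Forward waveguide switch 2 lost, HPA failed, Lower feed stuck, Main ACU is down, North tracking receiver 2 is inoperative, Upper tracking receiver degraded}; {A waveguide switch faulted, Antenna drive trips, Backup LO source is inoperative, Forward waveguide switch 2 lost, Main ACU is down, North tracking receiver 2 is inoperative, Upper tracking receiver degraded}; {A waveguide switch faulted, Antenna drive trips, Forward waveguide switch 2 lost, Main ACU is down, North tracking receiver 2 is inoperative, Secondary encoder lost, Upper tracking receiver degraded}; {A waveguide switch faulted, ACU 2 malfunctions, Antenna drive trips, Forward waveguide switch 2 lost, Main ACU is down, North tracking receiver 2 is inoperative, Upper tracking receiver degraded}.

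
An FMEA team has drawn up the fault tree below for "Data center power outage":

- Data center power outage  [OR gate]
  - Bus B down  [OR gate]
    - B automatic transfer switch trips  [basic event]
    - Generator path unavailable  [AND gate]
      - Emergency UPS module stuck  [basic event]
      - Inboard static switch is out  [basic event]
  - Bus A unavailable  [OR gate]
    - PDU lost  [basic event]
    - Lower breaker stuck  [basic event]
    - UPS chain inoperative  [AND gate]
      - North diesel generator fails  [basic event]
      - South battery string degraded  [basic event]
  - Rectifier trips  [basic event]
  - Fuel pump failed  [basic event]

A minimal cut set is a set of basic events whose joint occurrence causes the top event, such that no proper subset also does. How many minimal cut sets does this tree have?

7

Generator path unavailable [AND]: one cut set from each child combined → 1 × 1 = 1 cut set(s).
Bus B down [OR]: union of children's cut sets → 2 cut set(s).
UPS chain inoperative [AND]: one cut set from each child combined → 1 × 1 = 1 cut set(s).
Bus A unavailable [OR]: union of children's cut sets → 3 cut set(s).
Data center power outage [OR]: union of children's cut sets → 7 cut set(s).
Minimal cut sets: {B automatic transfer switch trips}; {Emergency UPS module stuck, Inboard static switch is out}; {PDU lost}; {Lower breaker stuck}; {North diesel generator fails, South battery string degraded}; {Rectifier trips}; {Fuel pump failed}.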